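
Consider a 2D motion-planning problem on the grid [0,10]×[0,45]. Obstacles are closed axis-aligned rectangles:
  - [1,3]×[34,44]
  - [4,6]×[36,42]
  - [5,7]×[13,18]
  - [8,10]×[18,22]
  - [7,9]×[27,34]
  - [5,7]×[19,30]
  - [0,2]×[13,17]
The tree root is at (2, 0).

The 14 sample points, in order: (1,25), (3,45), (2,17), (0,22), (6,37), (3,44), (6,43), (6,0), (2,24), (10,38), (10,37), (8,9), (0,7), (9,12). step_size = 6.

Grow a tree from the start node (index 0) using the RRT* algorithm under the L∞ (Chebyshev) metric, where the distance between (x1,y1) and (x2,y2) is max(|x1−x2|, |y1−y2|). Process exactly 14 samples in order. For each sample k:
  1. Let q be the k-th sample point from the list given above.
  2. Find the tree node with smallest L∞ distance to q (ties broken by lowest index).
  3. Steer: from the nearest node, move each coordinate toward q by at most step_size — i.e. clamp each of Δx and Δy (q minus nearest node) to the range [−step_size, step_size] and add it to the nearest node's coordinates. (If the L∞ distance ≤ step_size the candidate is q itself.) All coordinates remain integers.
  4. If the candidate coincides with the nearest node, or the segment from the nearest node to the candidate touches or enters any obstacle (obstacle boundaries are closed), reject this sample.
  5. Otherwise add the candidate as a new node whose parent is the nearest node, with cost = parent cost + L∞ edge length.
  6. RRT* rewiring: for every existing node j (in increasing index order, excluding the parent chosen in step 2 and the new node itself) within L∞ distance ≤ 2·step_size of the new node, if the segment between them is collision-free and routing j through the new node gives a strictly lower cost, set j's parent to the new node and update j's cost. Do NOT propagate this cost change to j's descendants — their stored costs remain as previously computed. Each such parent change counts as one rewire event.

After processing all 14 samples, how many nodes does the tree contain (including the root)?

Node count: 9

1. q=(1,25) nearest=0 d=25 new=(1,6) → add node 1 parent=0 cost=6
2. q=(3,45) nearest=1 d=39 new=(3,12) → add node 2 parent=1 cost=12
3. q=(2,17) nearest=2 d=5 new=(2,17) → blocked by [0,2]×[13,17], reject
4. q=(0,22) nearest=2 d=10 new=(0,18) → blocked by [0,2]×[13,17], reject
5. q=(6,37) nearest=2 d=25 new=(6,18) → blocked by [5,7]×[13,18], reject
6. q=(3,44) nearest=2 d=32 new=(3,18) → add node 3 parent=2 cost=18
7. q=(6,43) nearest=3 d=25 new=(6,24) → blocked by [5,7]×[19,30], reject
8. q=(6,0) nearest=0 d=4 new=(6,0) → add node 4 parent=0 cost=4
9. q=(2,24) nearest=3 d=6 new=(2,24) → add node 5 parent=3 cost=24
10. q=(10,38) nearest=5 d=14 new=(8,30) → blocked by [7,9]×[27,34], reject
11. q=(10,37) nearest=5 d=13 new=(8,30) → blocked by [7,9]×[27,34], reject
12. q=(8,9) nearest=2 d=5 new=(8,9) → add node 6 parent=2 cost=17
13. q=(0,7) nearest=1 d=1 new=(0,7) → add node 7 parent=1 cost=7; rewire 6→7 (15<17)
14. q=(9,12) nearest=6 d=3 new=(9,12) → add node 8 parent=6 cost=18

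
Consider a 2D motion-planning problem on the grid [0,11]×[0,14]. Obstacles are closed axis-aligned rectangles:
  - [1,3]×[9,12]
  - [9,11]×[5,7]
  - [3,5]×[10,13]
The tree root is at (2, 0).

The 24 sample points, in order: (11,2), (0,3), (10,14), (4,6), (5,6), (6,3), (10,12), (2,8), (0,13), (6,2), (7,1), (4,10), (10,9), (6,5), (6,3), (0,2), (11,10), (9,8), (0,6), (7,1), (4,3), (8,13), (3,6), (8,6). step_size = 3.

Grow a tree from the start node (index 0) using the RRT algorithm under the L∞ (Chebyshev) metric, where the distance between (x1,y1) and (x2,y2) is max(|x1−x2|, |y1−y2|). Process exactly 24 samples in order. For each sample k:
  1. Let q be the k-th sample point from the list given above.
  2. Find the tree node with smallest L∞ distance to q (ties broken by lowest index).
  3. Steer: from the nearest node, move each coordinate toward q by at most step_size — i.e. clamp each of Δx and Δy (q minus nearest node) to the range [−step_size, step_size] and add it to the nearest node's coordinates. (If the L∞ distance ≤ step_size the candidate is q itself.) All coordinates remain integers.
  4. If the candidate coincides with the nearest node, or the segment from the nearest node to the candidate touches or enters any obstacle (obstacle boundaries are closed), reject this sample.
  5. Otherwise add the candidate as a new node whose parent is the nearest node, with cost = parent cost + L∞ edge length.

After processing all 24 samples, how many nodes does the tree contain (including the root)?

1. q=(11,2) nearest=0 d=9 new=(5,2) → add node 1 parent=0 cost=3
2. q=(0,3) nearest=0 d=3 new=(0,3) → add node 2 parent=0 cost=3
3. q=(10,14) nearest=2 d=11 new=(3,6) → add node 3 parent=2 cost=6
4. q=(4,6) nearest=3 d=1 new=(4,6) → add node 4 parent=3 cost=7
5. q=(5,6) nearest=4 d=1 new=(5,6) → add node 5 parent=4 cost=8
6. q=(6,3) nearest=1 d=1 new=(6,3) → add node 6 parent=1 cost=4
7. q=(10,12) nearest=4 d=6 new=(7,9) → add node 7 parent=4 cost=10
8. q=(2,8) nearest=3 d=2 new=(2,8) → add node 8 parent=3 cost=8
9. q=(0,13) nearest=8 d=5 new=(0,11) → blocked by [1,3]×[9,12], reject
10. q=(6,2) nearest=1 d=1 new=(6,2) → add node 9 parent=1 cost=4
11. q=(7,1) nearest=9 d=1 new=(7,1) → add node 10 parent=9 cost=5
12. q=(4,10) nearest=8 d=2 new=(4,10) → blocked by [1,3]×[9,12], reject
13. q=(10,9) nearest=7 d=3 new=(10,9) → add node 11 parent=7 cost=13
14. q=(6,5) nearest=5 d=1 new=(6,5) → add node 12 parent=5 cost=9
15. q=(6,3) nearest=6 d=0 → coincident, reject
16. q=(0,2) nearest=2 d=1 new=(0,2) → add node 13 parent=2 cost=4
17. q=(11,10) nearest=11 d=1 new=(11,10) → add node 14 parent=11 cost=14
18. q=(9,8) nearest=11 d=1 new=(9,8) → add node 15 parent=11 cost=14
19. q=(0,6) nearest=8 d=2 new=(0,6) → add node 16 parent=8 cost=10
20. q=(7,1) nearest=10 d=0 → coincident, reject
21. q=(4,3) nearest=1 d=1 new=(4,3) → add node 17 parent=1 cost=4
22. q=(8,13) nearest=14 d=3 new=(8,13) → add node 18 parent=14 cost=17
23. q=(3,6) nearest=3 d=0 → coincident, reject
24. q=(8,6) nearest=12 d=2 new=(8,6) → add node 19 parent=12 cost=11

Node count: 20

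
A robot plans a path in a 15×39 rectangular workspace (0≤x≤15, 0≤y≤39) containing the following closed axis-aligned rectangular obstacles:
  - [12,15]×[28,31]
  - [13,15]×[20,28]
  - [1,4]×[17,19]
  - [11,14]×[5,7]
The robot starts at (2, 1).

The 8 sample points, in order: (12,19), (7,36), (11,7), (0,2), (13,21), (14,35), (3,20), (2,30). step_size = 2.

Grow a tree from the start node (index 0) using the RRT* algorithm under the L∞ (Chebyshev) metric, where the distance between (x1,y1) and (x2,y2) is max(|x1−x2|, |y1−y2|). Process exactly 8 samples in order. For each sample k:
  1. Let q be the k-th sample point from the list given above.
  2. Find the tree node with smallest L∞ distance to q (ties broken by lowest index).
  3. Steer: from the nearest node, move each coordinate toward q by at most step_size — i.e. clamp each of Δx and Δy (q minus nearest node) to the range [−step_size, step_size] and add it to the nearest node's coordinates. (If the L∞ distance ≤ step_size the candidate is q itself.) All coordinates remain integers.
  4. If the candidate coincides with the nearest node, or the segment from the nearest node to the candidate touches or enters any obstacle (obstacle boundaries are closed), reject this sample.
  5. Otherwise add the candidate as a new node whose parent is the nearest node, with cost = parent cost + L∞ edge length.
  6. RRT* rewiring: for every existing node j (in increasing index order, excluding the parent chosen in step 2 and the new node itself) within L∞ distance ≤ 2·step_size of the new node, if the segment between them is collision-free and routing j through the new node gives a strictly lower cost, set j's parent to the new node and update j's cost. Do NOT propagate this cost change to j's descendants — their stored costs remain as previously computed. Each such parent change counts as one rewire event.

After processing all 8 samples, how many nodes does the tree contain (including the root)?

Node count: 9

1. q=(12,19) nearest=0 d=18 new=(4,3) → add node 1 parent=0 cost=2
2. q=(7,36) nearest=1 d=33 new=(6,5) → add node 2 parent=1 cost=4
3. q=(11,7) nearest=2 d=5 new=(8,7) → add node 3 parent=2 cost=6
4. q=(0,2) nearest=0 d=2 new=(0,2) → add node 4 parent=0 cost=2
5. q=(13,21) nearest=3 d=14 new=(10,9) → add node 5 parent=3 cost=8
6. q=(14,35) nearest=5 d=26 new=(12,11) → add node 6 parent=5 cost=10
7. q=(3,20) nearest=6 d=9 new=(10,13) → add node 7 parent=6 cost=12
8. q=(2,30) nearest=7 d=17 new=(8,15) → add node 8 parent=7 cost=14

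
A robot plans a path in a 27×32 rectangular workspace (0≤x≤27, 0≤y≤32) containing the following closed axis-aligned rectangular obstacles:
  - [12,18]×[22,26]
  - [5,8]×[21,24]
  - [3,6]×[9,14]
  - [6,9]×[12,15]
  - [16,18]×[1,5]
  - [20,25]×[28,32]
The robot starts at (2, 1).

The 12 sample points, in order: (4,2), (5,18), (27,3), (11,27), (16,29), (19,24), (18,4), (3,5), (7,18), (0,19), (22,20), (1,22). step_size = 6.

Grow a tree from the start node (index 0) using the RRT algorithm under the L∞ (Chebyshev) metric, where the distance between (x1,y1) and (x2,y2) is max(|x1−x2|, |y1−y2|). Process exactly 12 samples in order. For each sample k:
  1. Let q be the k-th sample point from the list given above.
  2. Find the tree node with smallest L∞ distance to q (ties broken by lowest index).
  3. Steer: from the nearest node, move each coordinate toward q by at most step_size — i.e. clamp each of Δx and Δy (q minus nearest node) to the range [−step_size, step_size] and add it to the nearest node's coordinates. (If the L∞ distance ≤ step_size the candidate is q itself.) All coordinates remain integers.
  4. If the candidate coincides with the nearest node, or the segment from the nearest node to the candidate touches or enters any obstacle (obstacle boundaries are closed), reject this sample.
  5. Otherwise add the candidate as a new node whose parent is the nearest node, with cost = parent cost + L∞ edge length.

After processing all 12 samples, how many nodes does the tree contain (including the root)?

Node count: 5

1. q=(4,2) nearest=0 d=2 new=(4,2) → add node 1 parent=0 cost=2
2. q=(5,18) nearest=1 d=16 new=(5,8) → add node 2 parent=1 cost=8
3. q=(27,3) nearest=2 d=22 new=(11,3) → add node 3 parent=2 cost=14
4. q=(11,27) nearest=2 d=19 new=(11,14) → blocked by [3,6]×[9,14], reject
5. q=(16,29) nearest=2 d=21 new=(11,14) → blocked by [3,6]×[9,14], reject
6. q=(19,24) nearest=2 d=16 new=(11,14) → blocked by [3,6]×[9,14], reject
7. q=(18,4) nearest=3 d=7 new=(17,4) → blocked by [16,18]×[1,5], reject
8. q=(3,5) nearest=1 d=3 new=(3,5) → add node 4 parent=1 cost=5
9. q=(7,18) nearest=2 d=10 new=(7,14) → blocked by [3,6]×[9,14], reject
10. q=(0,19) nearest=2 d=11 new=(0,14) → blocked by [3,6]×[9,14], reject
11. q=(22,20) nearest=2 d=17 new=(11,14) → blocked by [3,6]×[9,14], reject
12. q=(1,22) nearest=2 d=14 new=(1,14) → blocked by [3,6]×[9,14], reject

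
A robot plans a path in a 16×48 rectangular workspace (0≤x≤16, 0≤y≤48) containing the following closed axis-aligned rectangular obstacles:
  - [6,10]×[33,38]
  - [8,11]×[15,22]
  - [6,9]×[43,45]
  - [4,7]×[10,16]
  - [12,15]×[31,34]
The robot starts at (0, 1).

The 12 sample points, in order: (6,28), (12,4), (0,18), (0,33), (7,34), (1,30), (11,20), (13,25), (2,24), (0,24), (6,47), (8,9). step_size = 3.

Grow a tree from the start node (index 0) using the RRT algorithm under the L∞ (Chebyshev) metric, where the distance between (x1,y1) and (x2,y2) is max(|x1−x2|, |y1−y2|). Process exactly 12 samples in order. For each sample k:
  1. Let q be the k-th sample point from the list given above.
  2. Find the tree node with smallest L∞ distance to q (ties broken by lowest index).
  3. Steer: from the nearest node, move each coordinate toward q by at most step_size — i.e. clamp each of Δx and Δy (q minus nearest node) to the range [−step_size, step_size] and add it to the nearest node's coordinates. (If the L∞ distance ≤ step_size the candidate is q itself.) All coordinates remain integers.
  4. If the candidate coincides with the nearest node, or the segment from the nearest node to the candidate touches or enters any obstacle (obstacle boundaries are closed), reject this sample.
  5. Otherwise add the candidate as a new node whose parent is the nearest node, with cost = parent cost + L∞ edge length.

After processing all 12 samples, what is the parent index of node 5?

1. q=(6,28) nearest=0 d=27 new=(3,4) → add node 1 parent=0 cost=3
2. q=(12,4) nearest=1 d=9 new=(6,4) → add node 2 parent=1 cost=6
3. q=(0,18) nearest=1 d=14 new=(0,7) → add node 3 parent=1 cost=6
4. q=(0,33) nearest=3 d=26 new=(0,10) → add node 4 parent=3 cost=9
5. q=(7,34) nearest=4 d=24 new=(3,13) → add node 5 parent=4 cost=12
6. q=(1,30) nearest=5 d=17 new=(1,16) → add node 6 parent=5 cost=15
7. q=(11,20) nearest=5 d=8 new=(6,16) → blocked by [4,7]×[10,16], reject
8. q=(13,25) nearest=5 d=12 new=(6,16) → blocked by [4,7]×[10,16], reject
9. q=(2,24) nearest=6 d=8 new=(2,19) → add node 7 parent=6 cost=18
10. q=(0,24) nearest=7 d=5 new=(0,22) → add node 8 parent=7 cost=21
11. q=(6,47) nearest=8 d=25 new=(3,25) → add node 9 parent=8 cost=24
12. q=(8,9) nearest=1 d=5 new=(6,7) → add node 10 parent=1 cost=6

Parent of node 5: 4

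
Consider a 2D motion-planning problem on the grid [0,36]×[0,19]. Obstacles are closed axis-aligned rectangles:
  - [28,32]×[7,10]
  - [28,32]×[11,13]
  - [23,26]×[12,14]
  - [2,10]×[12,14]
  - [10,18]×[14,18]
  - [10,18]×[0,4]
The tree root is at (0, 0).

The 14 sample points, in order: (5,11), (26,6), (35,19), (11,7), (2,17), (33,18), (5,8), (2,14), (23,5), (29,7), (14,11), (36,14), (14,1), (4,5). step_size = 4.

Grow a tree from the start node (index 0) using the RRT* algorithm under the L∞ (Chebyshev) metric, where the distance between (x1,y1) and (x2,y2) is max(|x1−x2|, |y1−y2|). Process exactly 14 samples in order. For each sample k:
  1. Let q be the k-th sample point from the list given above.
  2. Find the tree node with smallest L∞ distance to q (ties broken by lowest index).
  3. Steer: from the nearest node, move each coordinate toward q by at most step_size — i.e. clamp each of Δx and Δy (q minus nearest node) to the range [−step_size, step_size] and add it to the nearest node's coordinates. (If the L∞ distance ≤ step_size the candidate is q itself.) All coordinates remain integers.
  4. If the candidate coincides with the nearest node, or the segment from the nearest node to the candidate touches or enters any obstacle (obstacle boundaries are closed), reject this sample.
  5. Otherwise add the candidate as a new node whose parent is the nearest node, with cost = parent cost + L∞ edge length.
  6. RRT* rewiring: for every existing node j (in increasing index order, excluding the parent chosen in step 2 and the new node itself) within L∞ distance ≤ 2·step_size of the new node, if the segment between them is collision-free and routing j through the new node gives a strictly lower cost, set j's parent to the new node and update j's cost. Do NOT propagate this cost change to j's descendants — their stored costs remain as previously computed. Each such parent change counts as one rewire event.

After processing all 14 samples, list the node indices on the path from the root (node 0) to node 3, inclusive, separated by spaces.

1. q=(5,11) nearest=0 d=11 new=(4,4) → add node 1 parent=0 cost=4
2. q=(26,6) nearest=1 d=22 new=(8,6) → add node 2 parent=1 cost=8
3. q=(35,19) nearest=2 d=27 new=(12,10) → add node 3 parent=2 cost=12
4. q=(11,7) nearest=2 d=3 new=(11,7) → add node 4 parent=2 cost=11
5. q=(2,17) nearest=3 d=10 new=(8,14) → blocked by [2,10]×[12,14], reject
6. q=(33,18) nearest=3 d=21 new=(16,14) → blocked by [10,18]×[14,18], reject
7. q=(5,8) nearest=2 d=3 new=(5,8) → add node 5 parent=2 cost=11
8. q=(2,14) nearest=5 d=6 new=(2,12) → blocked by [2,10]×[12,14], reject
9. q=(23,5) nearest=3 d=11 new=(16,6) → add node 6 parent=3 cost=16
10. q=(29,7) nearest=6 d=13 new=(20,7) → add node 7 parent=6 cost=20
11. q=(14,11) nearest=3 d=2 new=(14,11) → add node 8 parent=3 cost=14
12. q=(36,14) nearest=7 d=16 new=(24,11) → add node 9 parent=7 cost=24
13. q=(14,1) nearest=6 d=5 new=(14,2) → blocked by [10,18]×[0,4], reject
14. q=(4,5) nearest=1 d=1 new=(4,5) → add node 10 parent=1 cost=5; rewire 5→10 (8<11)

Path: 0 1 2 3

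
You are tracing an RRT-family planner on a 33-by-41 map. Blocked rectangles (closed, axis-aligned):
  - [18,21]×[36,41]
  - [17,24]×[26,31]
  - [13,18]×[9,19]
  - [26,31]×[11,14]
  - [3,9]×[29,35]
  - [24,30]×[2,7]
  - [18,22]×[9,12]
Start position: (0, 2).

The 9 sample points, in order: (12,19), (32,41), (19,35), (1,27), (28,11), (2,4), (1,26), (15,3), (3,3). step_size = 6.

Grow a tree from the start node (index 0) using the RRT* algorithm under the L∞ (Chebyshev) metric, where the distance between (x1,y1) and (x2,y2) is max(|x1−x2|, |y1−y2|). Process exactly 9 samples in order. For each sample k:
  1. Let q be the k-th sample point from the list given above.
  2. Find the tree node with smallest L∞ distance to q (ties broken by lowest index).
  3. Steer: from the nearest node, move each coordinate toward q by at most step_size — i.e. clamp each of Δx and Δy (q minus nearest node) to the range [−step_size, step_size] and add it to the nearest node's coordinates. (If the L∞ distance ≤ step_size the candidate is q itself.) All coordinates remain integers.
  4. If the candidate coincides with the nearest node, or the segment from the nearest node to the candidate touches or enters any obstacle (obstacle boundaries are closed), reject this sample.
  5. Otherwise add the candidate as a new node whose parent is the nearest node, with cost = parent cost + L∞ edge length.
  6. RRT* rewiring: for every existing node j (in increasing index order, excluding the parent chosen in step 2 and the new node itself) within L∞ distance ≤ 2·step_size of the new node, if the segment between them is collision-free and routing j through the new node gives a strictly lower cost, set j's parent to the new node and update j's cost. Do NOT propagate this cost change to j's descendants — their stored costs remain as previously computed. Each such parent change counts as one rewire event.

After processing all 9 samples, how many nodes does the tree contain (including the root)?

Node count: 8

1. q=(12,19) nearest=0 d=17 new=(6,8) → add node 1 parent=0 cost=6
2. q=(32,41) nearest=1 d=33 new=(12,14) → add node 2 parent=1 cost=12
3. q=(19,35) nearest=2 d=21 new=(18,20) → blocked by [13,18]×[9,19], reject
4. q=(1,27) nearest=2 d=13 new=(6,20) → add node 3 parent=2 cost=18
5. q=(28,11) nearest=2 d=16 new=(18,11) → blocked by [13,18]×[9,19], reject
6. q=(2,4) nearest=0 d=2 new=(2,4) → add node 4 parent=0 cost=2
7. q=(1,26) nearest=3 d=6 new=(1,26) → add node 5 parent=3 cost=24
8. q=(15,3) nearest=1 d=9 new=(12,3) → add node 6 parent=1 cost=12
9. q=(3,3) nearest=4 d=1 new=(3,3) → add node 7 parent=4 cost=3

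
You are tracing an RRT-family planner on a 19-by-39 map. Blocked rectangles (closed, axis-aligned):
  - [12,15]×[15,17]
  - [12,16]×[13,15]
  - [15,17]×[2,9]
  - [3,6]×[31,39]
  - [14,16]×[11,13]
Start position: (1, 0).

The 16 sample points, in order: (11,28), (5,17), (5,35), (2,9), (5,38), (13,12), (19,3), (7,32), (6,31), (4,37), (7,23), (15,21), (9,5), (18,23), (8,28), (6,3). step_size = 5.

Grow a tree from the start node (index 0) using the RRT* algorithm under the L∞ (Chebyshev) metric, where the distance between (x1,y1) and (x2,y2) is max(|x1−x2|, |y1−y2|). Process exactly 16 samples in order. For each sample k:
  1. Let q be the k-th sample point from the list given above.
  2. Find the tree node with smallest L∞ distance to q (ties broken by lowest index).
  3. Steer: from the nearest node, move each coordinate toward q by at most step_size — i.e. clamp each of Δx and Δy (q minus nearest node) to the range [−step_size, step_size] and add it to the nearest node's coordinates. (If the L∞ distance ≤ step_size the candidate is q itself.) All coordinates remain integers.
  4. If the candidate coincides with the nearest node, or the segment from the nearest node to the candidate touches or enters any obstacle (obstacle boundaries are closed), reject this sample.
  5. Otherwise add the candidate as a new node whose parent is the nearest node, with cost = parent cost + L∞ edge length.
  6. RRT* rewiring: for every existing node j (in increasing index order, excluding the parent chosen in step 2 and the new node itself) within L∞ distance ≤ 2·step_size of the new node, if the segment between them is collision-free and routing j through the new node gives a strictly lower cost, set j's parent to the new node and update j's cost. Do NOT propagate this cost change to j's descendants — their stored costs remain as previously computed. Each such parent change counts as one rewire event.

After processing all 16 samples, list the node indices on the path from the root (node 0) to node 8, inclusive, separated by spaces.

1. q=(11,28) nearest=0 d=28 new=(6,5) → add node 1 parent=0 cost=5
2. q=(5,17) nearest=1 d=12 new=(5,10) → add node 2 parent=1 cost=10
3. q=(5,35) nearest=2 d=25 new=(5,15) → add node 3 parent=2 cost=15
4. q=(2,9) nearest=2 d=3 new=(2,9) → add node 4 parent=2 cost=13
5. q=(5,38) nearest=3 d=23 new=(5,20) → add node 5 parent=3 cost=20
6. q=(13,12) nearest=1 d=7 new=(11,10) → add node 6 parent=1 cost=10
7. q=(19,3) nearest=6 d=8 new=(16,5) → blocked by [15,17]×[2,9], reject
8. q=(7,32) nearest=5 d=12 new=(7,25) → add node 7 parent=5 cost=25
9. q=(6,31) nearest=7 d=6 new=(6,30) → add node 8 parent=7 cost=30
10. q=(4,37) nearest=8 d=7 new=(4,35) → blocked by [3,6]×[31,39], reject
11. q=(7,23) nearest=7 d=2 new=(7,23) → add node 9 parent=7 cost=27
12. q=(15,21) nearest=7 d=8 new=(12,21) → add node 10 parent=7 cost=30
13. q=(9,5) nearest=1 d=3 new=(9,5) → add node 11 parent=1 cost=8
14. q=(18,23) nearest=10 d=6 new=(17,23) → add node 12 parent=10 cost=35
15. q=(8,28) nearest=8 d=2 new=(8,28) → add node 13 parent=8 cost=32
16. q=(6,3) nearest=1 d=2 new=(6,3) → add node 14 parent=1 cost=7

Path: 0 1 2 3 5 7 8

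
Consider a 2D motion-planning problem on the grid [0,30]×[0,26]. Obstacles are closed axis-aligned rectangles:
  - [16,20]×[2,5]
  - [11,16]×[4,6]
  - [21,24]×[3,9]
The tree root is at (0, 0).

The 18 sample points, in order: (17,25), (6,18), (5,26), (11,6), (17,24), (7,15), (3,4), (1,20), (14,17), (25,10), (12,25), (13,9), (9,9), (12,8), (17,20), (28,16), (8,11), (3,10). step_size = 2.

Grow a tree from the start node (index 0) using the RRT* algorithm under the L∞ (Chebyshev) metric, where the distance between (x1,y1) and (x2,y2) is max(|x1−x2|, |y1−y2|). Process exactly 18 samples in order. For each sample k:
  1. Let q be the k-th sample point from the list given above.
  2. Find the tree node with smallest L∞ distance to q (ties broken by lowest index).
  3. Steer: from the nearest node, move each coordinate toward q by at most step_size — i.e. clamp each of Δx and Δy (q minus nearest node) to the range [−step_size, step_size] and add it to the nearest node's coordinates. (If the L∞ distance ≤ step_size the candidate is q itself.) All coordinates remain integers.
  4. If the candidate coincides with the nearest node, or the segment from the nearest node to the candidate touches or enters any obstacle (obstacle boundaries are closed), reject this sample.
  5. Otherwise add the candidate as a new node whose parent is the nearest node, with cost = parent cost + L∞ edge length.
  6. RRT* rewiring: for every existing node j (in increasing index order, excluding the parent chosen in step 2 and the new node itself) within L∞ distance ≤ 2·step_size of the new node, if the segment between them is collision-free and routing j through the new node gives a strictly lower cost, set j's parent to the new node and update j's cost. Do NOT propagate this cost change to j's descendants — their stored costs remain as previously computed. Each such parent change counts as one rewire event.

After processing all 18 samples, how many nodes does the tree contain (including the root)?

Node count: 19

1. q=(17,25) nearest=0 d=25 new=(2,2) → add node 1 parent=0 cost=2
2. q=(6,18) nearest=1 d=16 new=(4,4) → add node 2 parent=1 cost=4
3. q=(5,26) nearest=2 d=22 new=(5,6) → add node 3 parent=2 cost=6
4. q=(11,6) nearest=3 d=6 new=(7,6) → add node 4 parent=3 cost=8
5. q=(17,24) nearest=3 d=18 new=(7,8) → add node 5 parent=3 cost=8
6. q=(7,15) nearest=5 d=7 new=(7,10) → add node 6 parent=5 cost=10
7. q=(3,4) nearest=2 d=1 new=(3,4) → add node 7 parent=2 cost=5
8. q=(1,20) nearest=6 d=10 new=(5,12) → add node 8 parent=6 cost=12
9. q=(14,17) nearest=6 d=7 new=(9,12) → add node 9 parent=6 cost=12
10. q=(25,10) nearest=9 d=16 new=(11,10) → add node 10 parent=9 cost=14
11. q=(12,25) nearest=8 d=13 new=(7,14) → add node 11 parent=8 cost=14
12. q=(13,9) nearest=10 d=2 new=(13,9) → add node 12 parent=10 cost=16
13. q=(9,9) nearest=5 d=2 new=(9,9) → add node 13 parent=5 cost=10; rewire 10→13 (12<14); rewire 12→13 (14<16)
14. q=(12,8) nearest=12 d=1 new=(12,8) → add node 14 parent=12 cost=15
15. q=(17,20) nearest=9 d=8 new=(11,14) → add node 15 parent=9 cost=14
16. q=(28,16) nearest=12 d=15 new=(15,11) → add node 16 parent=12 cost=16
17. q=(8,11) nearest=6 d=1 new=(8,11) → add node 17 parent=6 cost=11
18. q=(3,10) nearest=8 d=2 new=(3,10) → add node 18 parent=8 cost=14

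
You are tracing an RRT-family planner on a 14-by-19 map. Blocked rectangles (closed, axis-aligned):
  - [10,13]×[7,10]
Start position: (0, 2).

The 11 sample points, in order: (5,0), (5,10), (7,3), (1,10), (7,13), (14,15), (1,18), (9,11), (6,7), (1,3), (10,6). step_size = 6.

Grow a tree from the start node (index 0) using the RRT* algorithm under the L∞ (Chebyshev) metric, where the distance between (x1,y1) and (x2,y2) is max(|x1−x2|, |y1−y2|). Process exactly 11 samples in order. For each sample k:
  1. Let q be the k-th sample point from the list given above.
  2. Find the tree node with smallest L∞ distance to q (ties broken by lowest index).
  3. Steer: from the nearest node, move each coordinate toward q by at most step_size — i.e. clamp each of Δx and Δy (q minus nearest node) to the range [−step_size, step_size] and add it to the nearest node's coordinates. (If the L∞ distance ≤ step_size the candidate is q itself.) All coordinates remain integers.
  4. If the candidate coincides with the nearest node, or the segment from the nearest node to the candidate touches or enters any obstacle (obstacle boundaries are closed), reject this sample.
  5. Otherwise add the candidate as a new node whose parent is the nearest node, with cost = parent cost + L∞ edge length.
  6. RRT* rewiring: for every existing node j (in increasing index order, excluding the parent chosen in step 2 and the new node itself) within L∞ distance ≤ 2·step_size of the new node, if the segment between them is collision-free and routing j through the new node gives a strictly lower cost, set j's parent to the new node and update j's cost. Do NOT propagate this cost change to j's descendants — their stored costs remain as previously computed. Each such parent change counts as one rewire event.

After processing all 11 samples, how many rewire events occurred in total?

Rewire events: 7

1. q=(5,0) nearest=0 d=5 new=(5,0) → add node 1 parent=0 cost=5
2. q=(5,10) nearest=0 d=8 new=(5,8) → add node 2 parent=0 cost=6
3. q=(7,3) nearest=1 d=3 new=(7,3) → add node 3 parent=1 cost=8
4. q=(1,10) nearest=2 d=4 new=(1,10) → add node 4 parent=2 cost=10
5. q=(7,13) nearest=2 d=5 new=(7,13) → add node 5 parent=2 cost=11
6. q=(14,15) nearest=5 d=7 new=(13,15) → add node 6 parent=5 cost=17
7. q=(1,18) nearest=5 d=6 new=(1,18) → add node 7 parent=5 cost=17
8. q=(9,11) nearest=5 d=2 new=(9,11) → add node 8 parent=5 cost=13
9. q=(6,7) nearest=2 d=1 new=(6,7) → add node 9 parent=2 cost=7; rewire 6→9 (15<17); rewire 8→9 (11<13)
10. q=(1,3) nearest=0 d=1 new=(1,3) → add node 10 parent=0 cost=1; rewire 3→10 (7<8); rewire 4→10 (8<10); rewire 6→10 (13<15); rewire 8→10 (9<11); rewire 9→10 (6<7)
11. q=(10,6) nearest=3 d=3 new=(10,6) → add node 11 parent=3 cost=10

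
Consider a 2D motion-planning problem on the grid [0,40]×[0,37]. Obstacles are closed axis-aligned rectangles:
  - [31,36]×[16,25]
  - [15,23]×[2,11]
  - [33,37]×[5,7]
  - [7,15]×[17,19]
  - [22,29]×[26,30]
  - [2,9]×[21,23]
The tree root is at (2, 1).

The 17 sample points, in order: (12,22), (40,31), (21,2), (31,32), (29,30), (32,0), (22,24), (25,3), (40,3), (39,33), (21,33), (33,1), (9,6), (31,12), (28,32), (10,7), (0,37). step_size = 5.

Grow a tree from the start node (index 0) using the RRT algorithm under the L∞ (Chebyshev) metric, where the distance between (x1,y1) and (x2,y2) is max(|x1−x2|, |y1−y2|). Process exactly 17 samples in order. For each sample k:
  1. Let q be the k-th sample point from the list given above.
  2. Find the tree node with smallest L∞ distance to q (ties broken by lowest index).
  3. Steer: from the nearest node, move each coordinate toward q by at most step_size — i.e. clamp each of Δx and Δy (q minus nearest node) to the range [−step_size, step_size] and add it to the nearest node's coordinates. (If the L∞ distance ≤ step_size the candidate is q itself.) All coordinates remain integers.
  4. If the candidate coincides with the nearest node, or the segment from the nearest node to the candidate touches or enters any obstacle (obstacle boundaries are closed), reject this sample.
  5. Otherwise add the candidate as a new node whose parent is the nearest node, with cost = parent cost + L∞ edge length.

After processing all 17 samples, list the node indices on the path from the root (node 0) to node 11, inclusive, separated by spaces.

1. q=(12,22) nearest=0 d=21 new=(7,6) → add node 1 parent=0 cost=5
2. q=(40,31) nearest=1 d=33 new=(12,11) → add node 2 parent=1 cost=10
3. q=(21,2) nearest=2 d=9 new=(17,6) → blocked by [15,23]×[2,11], reject
4. q=(31,32) nearest=2 d=21 new=(17,16) → add node 3 parent=2 cost=15
5. q=(29,30) nearest=3 d=14 new=(22,21) → add node 4 parent=3 cost=20
6. q=(32,0) nearest=3 d=16 new=(22,11) → blocked by [15,23]×[2,11], reject
7. q=(22,24) nearest=4 d=3 new=(22,24) → add node 5 parent=4 cost=23
8. q=(25,3) nearest=2 d=13 new=(17,6) → blocked by [15,23]×[2,11], reject
9. q=(40,3) nearest=4 d=18 new=(27,16) → add node 6 parent=4 cost=25
10. q=(39,33) nearest=4 d=17 new=(27,26) → blocked by [22,29]×[26,30], reject
11. q=(21,33) nearest=5 d=9 new=(21,29) → add node 7 parent=5 cost=28
12. q=(33,1) nearest=6 d=15 new=(32,11) → add node 8 parent=6 cost=30
13. q=(9,6) nearest=1 d=2 new=(9,6) → add node 9 parent=1 cost=7
14. q=(31,12) nearest=8 d=1 new=(31,12) → add node 10 parent=8 cost=31
15. q=(28,32) nearest=7 d=7 new=(26,32) → blocked by [22,29]×[26,30], reject
16. q=(10,7) nearest=9 d=1 new=(10,7) → add node 11 parent=9 cost=8
17. q=(0,37) nearest=3 d=21 new=(12,21) → blocked by [7,15]×[17,19], reject

Path: 0 1 9 11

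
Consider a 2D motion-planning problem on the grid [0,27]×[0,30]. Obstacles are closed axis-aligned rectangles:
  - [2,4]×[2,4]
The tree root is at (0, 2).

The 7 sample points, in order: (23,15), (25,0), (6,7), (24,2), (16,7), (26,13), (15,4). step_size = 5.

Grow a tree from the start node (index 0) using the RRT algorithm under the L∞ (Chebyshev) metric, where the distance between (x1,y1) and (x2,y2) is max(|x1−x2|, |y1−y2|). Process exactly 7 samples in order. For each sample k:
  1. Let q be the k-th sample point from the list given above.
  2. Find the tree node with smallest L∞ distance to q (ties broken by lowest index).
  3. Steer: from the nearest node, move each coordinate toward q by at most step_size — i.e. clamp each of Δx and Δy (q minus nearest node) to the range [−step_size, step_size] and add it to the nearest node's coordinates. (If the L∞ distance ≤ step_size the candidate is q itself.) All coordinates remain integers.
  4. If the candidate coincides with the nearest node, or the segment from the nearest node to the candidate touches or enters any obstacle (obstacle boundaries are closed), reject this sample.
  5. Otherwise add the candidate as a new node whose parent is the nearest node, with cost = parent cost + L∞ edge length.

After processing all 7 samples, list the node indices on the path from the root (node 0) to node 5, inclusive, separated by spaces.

1. q=(23,15) nearest=0 d=23 new=(5,7) → blocked by [2,4]×[2,4], reject
2. q=(25,0) nearest=0 d=25 new=(5,0) → add node 1 parent=0 cost=5
3. q=(6,7) nearest=0 d=6 new=(5,7) → blocked by [2,4]×[2,4], reject
4. q=(24,2) nearest=1 d=19 new=(10,2) → add node 2 parent=1 cost=10
5. q=(16,7) nearest=2 d=6 new=(15,7) → add node 3 parent=2 cost=15
6. q=(26,13) nearest=3 d=11 new=(20,12) → add node 4 parent=3 cost=20
7. q=(15,4) nearest=3 d=3 new=(15,4) → add node 5 parent=3 cost=18

Path: 0 1 2 3 5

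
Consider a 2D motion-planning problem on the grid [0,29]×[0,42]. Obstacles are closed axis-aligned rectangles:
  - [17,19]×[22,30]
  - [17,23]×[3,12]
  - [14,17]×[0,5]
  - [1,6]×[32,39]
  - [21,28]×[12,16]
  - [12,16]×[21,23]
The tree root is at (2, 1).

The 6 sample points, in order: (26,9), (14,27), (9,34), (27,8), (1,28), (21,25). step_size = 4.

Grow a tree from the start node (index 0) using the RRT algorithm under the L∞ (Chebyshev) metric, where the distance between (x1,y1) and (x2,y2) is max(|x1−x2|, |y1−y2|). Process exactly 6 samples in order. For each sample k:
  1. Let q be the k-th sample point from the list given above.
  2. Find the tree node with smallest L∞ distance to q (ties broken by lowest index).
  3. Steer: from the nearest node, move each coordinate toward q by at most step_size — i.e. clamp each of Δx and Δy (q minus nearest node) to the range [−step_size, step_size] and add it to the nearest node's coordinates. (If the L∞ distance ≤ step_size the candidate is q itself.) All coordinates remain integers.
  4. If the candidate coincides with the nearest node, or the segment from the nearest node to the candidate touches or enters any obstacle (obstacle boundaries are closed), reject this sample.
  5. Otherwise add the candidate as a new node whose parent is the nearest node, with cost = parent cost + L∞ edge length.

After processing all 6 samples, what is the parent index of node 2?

1. q=(26,9) nearest=0 d=24 new=(6,5) → add node 1 parent=0 cost=4
2. q=(14,27) nearest=1 d=22 new=(10,9) → add node 2 parent=1 cost=8
3. q=(9,34) nearest=2 d=25 new=(9,13) → add node 3 parent=2 cost=12
4. q=(27,8) nearest=2 d=17 new=(14,8) → add node 4 parent=2 cost=12
5. q=(1,28) nearest=3 d=15 new=(5,17) → add node 5 parent=3 cost=16
6. q=(21,25) nearest=3 d=12 new=(13,17) → add node 6 parent=3 cost=16

Parent of node 2: 1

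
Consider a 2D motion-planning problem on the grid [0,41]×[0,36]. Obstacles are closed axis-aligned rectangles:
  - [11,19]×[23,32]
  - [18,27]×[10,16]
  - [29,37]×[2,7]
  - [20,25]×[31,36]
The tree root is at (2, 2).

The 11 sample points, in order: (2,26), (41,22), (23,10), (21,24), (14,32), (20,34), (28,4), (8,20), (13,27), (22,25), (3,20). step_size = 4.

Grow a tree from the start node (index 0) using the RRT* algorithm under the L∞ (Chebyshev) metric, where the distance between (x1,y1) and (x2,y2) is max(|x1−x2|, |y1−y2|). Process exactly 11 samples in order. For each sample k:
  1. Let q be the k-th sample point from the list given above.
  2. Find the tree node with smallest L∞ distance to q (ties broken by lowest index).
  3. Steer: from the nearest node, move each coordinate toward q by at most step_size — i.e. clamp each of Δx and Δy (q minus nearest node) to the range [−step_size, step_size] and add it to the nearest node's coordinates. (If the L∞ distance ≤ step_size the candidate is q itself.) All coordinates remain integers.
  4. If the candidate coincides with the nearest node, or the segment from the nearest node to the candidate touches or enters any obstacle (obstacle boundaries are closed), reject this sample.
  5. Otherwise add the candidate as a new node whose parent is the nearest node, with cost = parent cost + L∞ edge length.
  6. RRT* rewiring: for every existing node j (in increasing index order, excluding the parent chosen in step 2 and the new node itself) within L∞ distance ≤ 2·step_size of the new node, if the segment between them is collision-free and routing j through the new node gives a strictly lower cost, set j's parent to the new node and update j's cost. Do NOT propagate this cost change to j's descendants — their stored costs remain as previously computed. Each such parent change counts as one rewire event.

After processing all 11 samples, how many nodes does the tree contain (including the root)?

Node count: 10

1. q=(2,26) nearest=0 d=24 new=(2,6) → add node 1 parent=0 cost=4
2. q=(41,22) nearest=0 d=39 new=(6,6) → add node 2 parent=0 cost=4
3. q=(23,10) nearest=2 d=17 new=(10,10) → add node 3 parent=2 cost=8
4. q=(21,24) nearest=3 d=14 new=(14,14) → add node 4 parent=3 cost=12
5. q=(14,32) nearest=4 d=18 new=(14,18) → add node 5 parent=4 cost=16
6. q=(20,34) nearest=5 d=16 new=(18,22) → add node 6 parent=5 cost=20
7. q=(28,4) nearest=4 d=14 new=(18,10) → blocked by [18,27]×[10,16], reject
8. q=(8,20) nearest=4 d=6 new=(10,18) → add node 7 parent=4 cost=16
9. q=(13,27) nearest=6 d=5 new=(14,26) → blocked by [11,19]×[23,32], reject
10. q=(22,25) nearest=6 d=4 new=(22,25) → add node 8 parent=6 cost=24
11. q=(3,20) nearest=7 d=7 new=(6,20) → add node 9 parent=7 cost=20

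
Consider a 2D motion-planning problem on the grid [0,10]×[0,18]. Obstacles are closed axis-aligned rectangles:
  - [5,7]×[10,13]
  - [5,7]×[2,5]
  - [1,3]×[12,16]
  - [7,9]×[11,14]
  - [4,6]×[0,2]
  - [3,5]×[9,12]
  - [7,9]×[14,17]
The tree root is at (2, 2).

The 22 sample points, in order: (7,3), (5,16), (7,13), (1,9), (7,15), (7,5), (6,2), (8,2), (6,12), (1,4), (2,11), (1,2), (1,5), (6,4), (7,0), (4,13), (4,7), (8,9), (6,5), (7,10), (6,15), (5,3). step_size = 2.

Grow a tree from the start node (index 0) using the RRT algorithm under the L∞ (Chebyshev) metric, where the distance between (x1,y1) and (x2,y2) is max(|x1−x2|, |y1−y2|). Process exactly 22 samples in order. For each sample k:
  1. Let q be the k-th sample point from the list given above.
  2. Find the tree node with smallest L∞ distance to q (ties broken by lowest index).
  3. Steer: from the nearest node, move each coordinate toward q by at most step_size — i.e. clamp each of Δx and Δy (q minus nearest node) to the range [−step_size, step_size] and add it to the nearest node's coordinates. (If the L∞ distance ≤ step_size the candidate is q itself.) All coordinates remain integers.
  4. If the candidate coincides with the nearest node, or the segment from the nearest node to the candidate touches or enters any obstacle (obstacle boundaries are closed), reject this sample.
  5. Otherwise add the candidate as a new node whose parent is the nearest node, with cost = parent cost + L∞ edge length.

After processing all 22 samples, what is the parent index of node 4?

1. q=(7,3) nearest=0 d=5 new=(4,3) → add node 1 parent=0 cost=2
2. q=(5,16) nearest=1 d=13 new=(5,5) → blocked by [5,7]×[2,5], reject
3. q=(7,13) nearest=1 d=10 new=(6,5) → blocked by [5,7]×[2,5], reject
4. q=(1,9) nearest=1 d=6 new=(2,5) → add node 2 parent=1 cost=4
5. q=(7,15) nearest=2 d=10 new=(4,7) → add node 3 parent=2 cost=6
6. q=(7,5) nearest=1 d=3 new=(6,5) → blocked by [5,7]×[2,5], reject
7. q=(6,2) nearest=1 d=2 new=(6,2) → blocked by [5,7]×[2,5], reject
8. q=(8,2) nearest=1 d=4 new=(6,2) → blocked by [5,7]×[2,5], reject
9. q=(6,12) nearest=3 d=5 new=(6,9) → add node 4 parent=3 cost=8
10. q=(1,4) nearest=2 d=1 new=(1,4) → add node 5 parent=2 cost=5
11. q=(2,11) nearest=3 d=4 new=(2,9) → add node 6 parent=3 cost=8
12. q=(1,2) nearest=0 d=1 new=(1,2) → add node 7 parent=0 cost=1
13. q=(1,5) nearest=2 d=1 new=(1,5) → add node 8 parent=2 cost=5
14. q=(6,4) nearest=1 d=2 new=(6,4) → blocked by [5,7]×[2,5], reject
15. q=(7,0) nearest=1 d=3 new=(6,1) → blocked by [5,7]×[2,5], reject
16. q=(4,13) nearest=4 d=4 new=(4,11) → blocked by [5,7]×[10,13], reject
17. q=(4,7) nearest=3 d=0 → coincident, reject
18. q=(8,9) nearest=4 d=2 new=(8,9) → add node 9 parent=4 cost=10
19. q=(6,5) nearest=1 d=2 new=(6,5) → blocked by [5,7]×[2,5], reject
20. q=(7,10) nearest=4 d=1 new=(7,10) → blocked by [5,7]×[10,13], reject
21. q=(6,15) nearest=4 d=6 new=(6,11) → blocked by [5,7]×[10,13], reject
22. q=(5,3) nearest=1 d=1 new=(5,3) → blocked by [5,7]×[2,5], reject

Parent of node 4: 3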